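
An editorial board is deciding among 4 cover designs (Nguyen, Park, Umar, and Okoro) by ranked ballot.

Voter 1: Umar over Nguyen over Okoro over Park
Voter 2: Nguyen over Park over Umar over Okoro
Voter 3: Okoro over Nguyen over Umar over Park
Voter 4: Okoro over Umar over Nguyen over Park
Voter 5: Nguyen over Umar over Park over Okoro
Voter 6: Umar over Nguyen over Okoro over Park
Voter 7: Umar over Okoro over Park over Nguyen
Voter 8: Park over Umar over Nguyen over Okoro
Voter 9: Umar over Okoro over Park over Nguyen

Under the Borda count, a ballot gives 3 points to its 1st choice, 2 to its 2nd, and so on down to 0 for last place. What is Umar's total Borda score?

20

Borda scores:
  Nguyen: 2 + 3 + 2 + 1 + 3 + 2 + 0 + 1 + 0 = 14
  Park: 0 + 2 + 0 + 0 + 1 + 0 + 1 + 3 + 1 = 8
  Umar: 3 + 1 + 1 + 2 + 2 + 3 + 3 + 2 + 3 = 20
  Okoro: 1 + 0 + 3 + 3 + 0 + 1 + 2 + 0 + 2 = 12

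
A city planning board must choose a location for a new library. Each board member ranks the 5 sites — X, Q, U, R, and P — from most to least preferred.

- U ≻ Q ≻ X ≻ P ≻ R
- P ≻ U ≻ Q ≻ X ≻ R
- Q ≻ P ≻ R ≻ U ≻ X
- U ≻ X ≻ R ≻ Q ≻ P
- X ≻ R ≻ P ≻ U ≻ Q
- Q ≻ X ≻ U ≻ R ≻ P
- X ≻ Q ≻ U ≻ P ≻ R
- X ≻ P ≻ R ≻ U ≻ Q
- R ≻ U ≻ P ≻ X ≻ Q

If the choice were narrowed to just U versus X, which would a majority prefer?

U

Ballots ranking U above X: 5.
Ballots ranking X above U: 4.
U wins the head-to-head, 5–4.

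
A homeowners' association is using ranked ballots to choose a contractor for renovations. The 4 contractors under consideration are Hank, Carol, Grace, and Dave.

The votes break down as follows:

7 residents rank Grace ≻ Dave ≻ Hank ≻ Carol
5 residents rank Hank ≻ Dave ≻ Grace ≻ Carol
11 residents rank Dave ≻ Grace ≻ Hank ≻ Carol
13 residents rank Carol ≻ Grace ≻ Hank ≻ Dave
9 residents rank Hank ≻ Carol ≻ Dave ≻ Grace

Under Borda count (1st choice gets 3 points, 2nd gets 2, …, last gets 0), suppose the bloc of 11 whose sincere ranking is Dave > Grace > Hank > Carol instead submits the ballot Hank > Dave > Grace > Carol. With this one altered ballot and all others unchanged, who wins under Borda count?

Hank

Borda totals with the altered ballot: Hank 95, Carol 57, Grace 63, Dave 55.
The switch changes the winner from Grace to Hank.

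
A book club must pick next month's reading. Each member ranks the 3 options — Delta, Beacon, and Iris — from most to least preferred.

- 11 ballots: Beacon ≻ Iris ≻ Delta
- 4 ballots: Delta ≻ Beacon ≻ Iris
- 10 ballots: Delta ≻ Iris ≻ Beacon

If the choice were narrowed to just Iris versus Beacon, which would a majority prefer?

Ballots ranking Iris above Beacon: 10.
Ballots ranking Beacon above Iris: 11+4 = 15.
Beacon wins the head-to-head, 15–10.

Beacon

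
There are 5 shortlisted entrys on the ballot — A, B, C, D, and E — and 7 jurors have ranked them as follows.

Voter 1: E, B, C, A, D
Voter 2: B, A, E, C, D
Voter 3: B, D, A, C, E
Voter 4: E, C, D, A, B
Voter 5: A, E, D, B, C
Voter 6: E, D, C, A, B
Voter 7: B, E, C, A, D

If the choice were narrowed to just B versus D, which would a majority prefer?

B

Ballots ranking B above D: 4.
Ballots ranking D above B: 3.
B wins the head-to-head, 4–3.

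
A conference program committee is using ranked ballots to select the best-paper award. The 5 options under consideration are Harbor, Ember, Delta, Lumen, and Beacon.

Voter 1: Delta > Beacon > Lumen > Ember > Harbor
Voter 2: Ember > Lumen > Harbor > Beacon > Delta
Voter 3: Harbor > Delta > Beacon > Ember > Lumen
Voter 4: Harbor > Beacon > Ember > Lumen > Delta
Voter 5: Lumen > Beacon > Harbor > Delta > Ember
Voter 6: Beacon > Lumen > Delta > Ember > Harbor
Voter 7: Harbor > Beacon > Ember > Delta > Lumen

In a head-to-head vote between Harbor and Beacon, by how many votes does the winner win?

Ballots ranking Harbor above Beacon: 4.
Ballots ranking Beacon above Harbor: 3.
Harbor wins 4–3, a margin of 1.

1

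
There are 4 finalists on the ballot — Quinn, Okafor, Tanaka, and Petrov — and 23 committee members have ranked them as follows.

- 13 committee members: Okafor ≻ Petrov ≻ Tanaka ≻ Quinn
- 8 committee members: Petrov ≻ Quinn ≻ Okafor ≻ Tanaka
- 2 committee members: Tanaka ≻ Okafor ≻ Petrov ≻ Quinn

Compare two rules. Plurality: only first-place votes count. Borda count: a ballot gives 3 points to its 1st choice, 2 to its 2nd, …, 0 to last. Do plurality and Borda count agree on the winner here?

Plurality first-place counts: Quinn 0, Okafor 13, Tanaka 2, Petrov 8 → Okafor.
Borda totals: Quinn 16, Okafor 51, Tanaka 19, Petrov 52 → Petrov.
The two rules disagree: plurality picks Okafor, Borda picks Petrov.

No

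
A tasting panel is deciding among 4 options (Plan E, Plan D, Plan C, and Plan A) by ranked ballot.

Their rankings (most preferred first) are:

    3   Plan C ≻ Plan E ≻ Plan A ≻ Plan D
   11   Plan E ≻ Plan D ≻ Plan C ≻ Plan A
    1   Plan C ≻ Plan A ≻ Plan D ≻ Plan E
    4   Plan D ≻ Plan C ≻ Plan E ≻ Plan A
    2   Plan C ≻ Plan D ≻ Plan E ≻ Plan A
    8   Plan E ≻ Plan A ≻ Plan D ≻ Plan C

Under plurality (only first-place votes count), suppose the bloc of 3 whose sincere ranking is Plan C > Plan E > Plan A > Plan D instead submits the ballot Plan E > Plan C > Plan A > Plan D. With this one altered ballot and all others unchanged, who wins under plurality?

Plan E

First-place totals with the altered ballot: Plan E 22, Plan D 4, Plan C 3, Plan A 0.
The winner is unchanged: still Plan E.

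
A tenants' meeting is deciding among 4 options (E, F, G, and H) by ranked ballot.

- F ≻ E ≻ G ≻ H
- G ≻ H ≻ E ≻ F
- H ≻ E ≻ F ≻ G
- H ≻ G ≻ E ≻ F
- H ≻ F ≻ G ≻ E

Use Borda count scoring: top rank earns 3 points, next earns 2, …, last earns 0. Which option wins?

Borda scores:
  E: 2 + 1 + 2 + 1 + 0 = 6
  F: 3 + 0 + 1 + 0 + 2 = 6
  G: 1 + 3 + 0 + 2 + 1 = 7
  H: 0 + 2 + 3 + 3 + 3 = 11
H has the highest total.

H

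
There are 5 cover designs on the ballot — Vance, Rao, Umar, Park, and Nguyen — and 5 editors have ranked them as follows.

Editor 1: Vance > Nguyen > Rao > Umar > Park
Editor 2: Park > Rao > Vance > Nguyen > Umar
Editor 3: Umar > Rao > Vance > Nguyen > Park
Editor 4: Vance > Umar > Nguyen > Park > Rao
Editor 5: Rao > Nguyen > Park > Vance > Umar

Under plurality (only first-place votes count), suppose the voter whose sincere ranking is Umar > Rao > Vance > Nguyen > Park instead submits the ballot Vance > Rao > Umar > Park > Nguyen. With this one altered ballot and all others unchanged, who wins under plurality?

First-place totals with the altered ballot: Vance 3, Rao 1, Umar 0, Park 1, Nguyen 0.
The winner is unchanged: still Vance.

Vance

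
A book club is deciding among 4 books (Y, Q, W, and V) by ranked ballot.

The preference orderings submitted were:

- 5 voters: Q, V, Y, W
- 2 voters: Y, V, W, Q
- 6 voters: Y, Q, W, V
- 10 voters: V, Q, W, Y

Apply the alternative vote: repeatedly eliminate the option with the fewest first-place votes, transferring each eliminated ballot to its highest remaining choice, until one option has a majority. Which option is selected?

V

Round 1: V 10, Y 8, Q 5, W 0. W has the fewest and is eliminated.
Round 2: V 10, Y 8, Q 5. Q has the fewest and is eliminated.
Round 3: V 15, Y 8. V has a majority.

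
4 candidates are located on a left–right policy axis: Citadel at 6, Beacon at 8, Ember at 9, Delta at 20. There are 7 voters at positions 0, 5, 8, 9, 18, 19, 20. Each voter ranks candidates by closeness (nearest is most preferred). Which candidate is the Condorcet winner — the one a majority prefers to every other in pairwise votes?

With single-peaked preferences on a line, the Condorcet winner is the candidate closest to the median voter.
The median voter (position 9) is closest to Ember at 9.
Check: Ember vs Citadel — voters closer to Ember: 5 of 7.

Ember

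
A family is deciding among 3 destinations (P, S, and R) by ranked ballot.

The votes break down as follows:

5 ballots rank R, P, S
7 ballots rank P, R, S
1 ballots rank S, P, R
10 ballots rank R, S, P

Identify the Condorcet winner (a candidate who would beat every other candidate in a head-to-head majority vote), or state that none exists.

R

Head-to-head results (23 voters total):
P vs S: P wins 12–11.
P vs R: R wins 15–8.
S vs R: R wins 22–1.
R beats each rival — P (15–8), S (22–1) — so R is the Condorcet winner.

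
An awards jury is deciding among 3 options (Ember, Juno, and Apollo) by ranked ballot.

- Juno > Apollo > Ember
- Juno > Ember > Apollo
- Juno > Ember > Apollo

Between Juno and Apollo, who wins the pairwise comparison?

Juno

Ballots ranking Juno above Apollo: 3.
Ballots ranking Apollo above Juno: 0.
Juno wins the head-to-head, 3–0.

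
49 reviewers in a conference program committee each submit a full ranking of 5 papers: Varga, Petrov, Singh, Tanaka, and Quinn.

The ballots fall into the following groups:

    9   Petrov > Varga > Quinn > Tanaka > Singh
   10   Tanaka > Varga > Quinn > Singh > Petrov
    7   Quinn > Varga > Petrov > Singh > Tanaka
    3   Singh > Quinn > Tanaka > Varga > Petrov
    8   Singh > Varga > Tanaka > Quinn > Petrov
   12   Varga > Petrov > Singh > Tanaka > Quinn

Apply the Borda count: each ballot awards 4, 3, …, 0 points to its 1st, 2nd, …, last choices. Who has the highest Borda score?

Varga

Borda scores:
  Varga: 9·3 + 10·3 + 7·3 + 3·1 + 8·3 + 12·4 = 153
  Petrov: 9·4 + 10·0 + 7·2 + 3·0 + 8·0 + 12·3 = 86
  Singh: 9·0 + 10·1 + 7·1 + 3·4 + 8·4 + 12·2 = 85
  Tanaka: 9·1 + 10·4 + 7·0 + 3·2 + 8·2 + 12·1 = 83
  Quinn: 9·2 + 10·2 + 7·4 + 3·3 + 8·1 + 12·0 = 83
Varga has the highest total.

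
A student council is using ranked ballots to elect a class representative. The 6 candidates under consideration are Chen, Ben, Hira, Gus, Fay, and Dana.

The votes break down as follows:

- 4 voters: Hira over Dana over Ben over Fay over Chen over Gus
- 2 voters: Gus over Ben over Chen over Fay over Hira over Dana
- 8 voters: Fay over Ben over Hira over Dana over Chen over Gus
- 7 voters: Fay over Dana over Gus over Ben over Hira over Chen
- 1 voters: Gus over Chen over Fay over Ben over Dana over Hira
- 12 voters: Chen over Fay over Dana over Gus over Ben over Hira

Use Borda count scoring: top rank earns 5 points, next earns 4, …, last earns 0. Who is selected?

Fay

Borda scores:
  Chen: 4·1 + 2·3 + 8·1 + 7·0 + 4 + 12·5 = 82
  Ben: 4·3 + 2·4 + 8·4 + 7·2 + 2 + 12·1 = 80
  Hira: 4·5 + 2·1 + 8·3 + 7·1 + 0 + 12·0 = 53
  Gus: 4·0 + 2·5 + 8·0 + 7·3 + 5 + 12·2 = 60
  Fay: 4·2 + 2·2 + 8·5 + 7·5 + 3 + 12·4 = 138
  Dana: 4·4 + 2·0 + 8·2 + 7·4 + 1 + 12·3 = 97
Fay has the highest total.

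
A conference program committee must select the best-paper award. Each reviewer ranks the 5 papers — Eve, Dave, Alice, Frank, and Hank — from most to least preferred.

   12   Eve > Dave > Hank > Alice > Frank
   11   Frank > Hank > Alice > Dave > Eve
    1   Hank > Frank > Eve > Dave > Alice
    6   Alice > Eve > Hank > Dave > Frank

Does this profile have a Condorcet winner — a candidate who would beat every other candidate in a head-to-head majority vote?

Head-to-head results (30 voters total):
Eve vs Dave: Eve wins 19–11.
Eve vs Alice: Alice wins 17–13.
Eve vs Frank: Eve wins 18–12.
Eve vs Hank: Eve wins 18–12.
Dave vs Alice: Alice wins 17–13.
Dave vs Frank: Dave wins 18–12.
Dave vs Hank: Hank wins 18–12.
Alice vs Frank: Alice wins 18–12.
Alice vs Hank: Hank wins 24–6.
Frank vs Hank: Hank wins 19–11.
No candidate beats all others: Eve beats Hank beats Alice beats Eve, a majority cycle.

No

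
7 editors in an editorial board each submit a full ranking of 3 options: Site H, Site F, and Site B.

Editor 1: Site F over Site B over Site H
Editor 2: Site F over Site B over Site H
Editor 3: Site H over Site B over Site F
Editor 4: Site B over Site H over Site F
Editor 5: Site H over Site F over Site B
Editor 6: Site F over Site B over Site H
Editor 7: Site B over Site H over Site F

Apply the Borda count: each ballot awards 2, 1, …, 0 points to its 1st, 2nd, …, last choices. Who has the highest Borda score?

Site B

Borda scores:
  Site H: 0 + 0 + 2 + 1 + 2 + 0 + 1 = 6
  Site F: 2 + 2 + 0 + 0 + 1 + 2 + 0 = 7
  Site B: 1 + 1 + 1 + 2 + 0 + 1 + 2 = 8
Site B has the highest total.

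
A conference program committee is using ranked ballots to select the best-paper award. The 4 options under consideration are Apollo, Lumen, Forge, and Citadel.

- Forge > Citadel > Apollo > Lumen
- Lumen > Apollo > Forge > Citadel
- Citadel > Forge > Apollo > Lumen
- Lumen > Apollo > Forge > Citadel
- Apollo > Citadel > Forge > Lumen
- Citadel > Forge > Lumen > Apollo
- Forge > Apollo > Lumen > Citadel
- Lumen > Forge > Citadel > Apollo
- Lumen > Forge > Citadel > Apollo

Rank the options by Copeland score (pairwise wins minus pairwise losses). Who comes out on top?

Pairwise results:
  Apollo vs Lumen: Lumen wins 5–4.
  Apollo vs Forge: Forge wins 6–3.
  Apollo vs Citadel: Citadel wins 5–4.
  Lumen vs Forge: Forge wins 5–4.
  Lumen vs Citadel: Lumen wins 5–4.
  Forge vs Citadel: Forge wins 6–3.
Copeland scores (wins − losses):
  Apollo: 0 − 3 = -3
  Lumen: 2 − 1 = 1
  Forge: 3 − 0 = 3
  Citadel: 1 − 2 = -1
Forge has the best Copeland score.

Forge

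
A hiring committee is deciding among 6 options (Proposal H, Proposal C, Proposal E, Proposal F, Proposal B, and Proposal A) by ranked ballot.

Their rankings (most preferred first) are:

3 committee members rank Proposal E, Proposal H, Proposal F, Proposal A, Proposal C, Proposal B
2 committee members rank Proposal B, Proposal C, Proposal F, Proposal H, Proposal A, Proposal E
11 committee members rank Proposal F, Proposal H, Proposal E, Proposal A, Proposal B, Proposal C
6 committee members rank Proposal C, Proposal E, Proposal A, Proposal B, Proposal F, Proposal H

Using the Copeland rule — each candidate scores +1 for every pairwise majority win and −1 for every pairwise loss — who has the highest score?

Proposal F

Pairwise results:
  Proposal H vs Proposal C: Proposal H wins 14–8.
  Proposal H vs Proposal E: Proposal H wins 13–9.
  Proposal H vs Proposal F: Proposal F wins 19–3.
  Proposal H vs Proposal B: Proposal H wins 14–8.
  Proposal H vs Proposal A: Proposal H wins 16–6.
  Proposal C vs Proposal E: Proposal E wins 14–8.
  Proposal C vs Proposal F: Proposal F wins 14–8.
  Proposal C vs Proposal B: Proposal B wins 13–9.
  Proposal C vs Proposal A: Proposal A wins 14–8.
  Proposal E vs Proposal F: Proposal F wins 13–9.
  Proposal E vs Proposal B: Proposal E wins 20–2.
  Proposal E vs Proposal A: Proposal E wins 20–2.
  Proposal F vs Proposal B: Proposal F wins 14–8.
  Proposal F vs Proposal A: Proposal F wins 16–6.
  Proposal B vs Proposal A: Proposal A wins 20–2.
Copeland scores (wins − losses):
  Proposal H: 4 − 1 = 3
  Proposal C: 0 − 5 = -5
  Proposal E: 3 − 2 = 1
  Proposal F: 5 − 0 = 5
  Proposal B: 1 − 4 = -3
  Proposal A: 2 − 3 = -1
Proposal F has the best Copeland score.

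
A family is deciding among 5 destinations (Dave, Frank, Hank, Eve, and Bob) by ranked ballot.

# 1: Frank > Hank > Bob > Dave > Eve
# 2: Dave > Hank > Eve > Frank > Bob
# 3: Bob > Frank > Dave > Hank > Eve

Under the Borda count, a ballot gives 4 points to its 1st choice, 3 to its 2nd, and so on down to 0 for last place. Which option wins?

Frank

Borda scores:
  Dave: 1 + 4 + 2 = 7
  Frank: 4 + 1 + 3 = 8
  Hank: 3 + 3 + 1 = 7
  Eve: 0 + 2 + 0 = 2
  Bob: 2 + 0 + 4 = 6
Frank has the highest total.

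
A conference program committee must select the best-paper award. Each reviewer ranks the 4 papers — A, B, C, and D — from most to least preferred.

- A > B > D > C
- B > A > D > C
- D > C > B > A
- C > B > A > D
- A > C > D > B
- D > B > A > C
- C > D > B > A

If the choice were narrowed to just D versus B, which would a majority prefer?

D

Ballots ranking D above B: 4.
Ballots ranking B above D: 3.
D wins the head-to-head, 4–3.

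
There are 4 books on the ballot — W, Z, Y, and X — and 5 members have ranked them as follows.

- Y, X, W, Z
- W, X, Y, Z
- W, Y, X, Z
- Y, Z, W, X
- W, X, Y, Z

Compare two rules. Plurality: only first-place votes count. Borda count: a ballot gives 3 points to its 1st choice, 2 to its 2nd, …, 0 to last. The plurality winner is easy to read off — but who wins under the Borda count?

W

Plurality first-place counts: W 3, Z 0, Y 2, X 0 → W.
Borda totals: W 11, Z 2, Y 10, X 7 → W.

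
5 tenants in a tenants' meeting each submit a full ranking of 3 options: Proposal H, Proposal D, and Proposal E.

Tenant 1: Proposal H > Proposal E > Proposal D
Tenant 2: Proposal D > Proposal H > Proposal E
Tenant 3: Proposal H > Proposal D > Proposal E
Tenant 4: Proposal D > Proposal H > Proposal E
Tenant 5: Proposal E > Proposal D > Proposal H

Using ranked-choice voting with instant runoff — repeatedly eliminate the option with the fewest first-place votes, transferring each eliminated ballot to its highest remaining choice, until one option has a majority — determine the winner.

Round 1: Proposal H 2, Proposal D 2, Proposal E 1. Proposal E has the fewest and is eliminated.
Round 2: Proposal D 3, Proposal H 2. Proposal D has a majority.

Proposal D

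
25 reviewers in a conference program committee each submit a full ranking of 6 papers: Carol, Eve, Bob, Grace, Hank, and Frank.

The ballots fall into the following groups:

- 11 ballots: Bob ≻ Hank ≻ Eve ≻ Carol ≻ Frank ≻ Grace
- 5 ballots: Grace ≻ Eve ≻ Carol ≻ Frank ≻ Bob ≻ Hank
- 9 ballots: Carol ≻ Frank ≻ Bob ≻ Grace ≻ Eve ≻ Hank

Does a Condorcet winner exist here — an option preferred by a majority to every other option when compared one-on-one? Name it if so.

Head-to-head results (25 voters total):
Carol vs Eve: Eve wins 16–9.
Carol vs Bob: Carol wins 14–11.
Carol vs Grace: Carol wins 20–5.
Carol vs Hank: Carol wins 14–11.
Carol vs Frank: Carol wins 25–0.
Eve vs Bob: Bob wins 20–5.
Eve vs Grace: Grace wins 14–11.
Eve vs Hank: Eve wins 14–11.
Eve vs Frank: Eve wins 16–9.
Bob vs Grace: Bob wins 20–5.
Bob vs Hank: Bob wins 25–0.
Bob vs Frank: Frank wins 14–11.
Grace vs Hank: Grace wins 14–11.
Grace vs Frank: Frank wins 20–5.
Hank vs Frank: Frank wins 14–11.
No candidate beats all others: Carol beats Bob beats Eve beats Carol, a majority cycle.

There is no Condorcet winner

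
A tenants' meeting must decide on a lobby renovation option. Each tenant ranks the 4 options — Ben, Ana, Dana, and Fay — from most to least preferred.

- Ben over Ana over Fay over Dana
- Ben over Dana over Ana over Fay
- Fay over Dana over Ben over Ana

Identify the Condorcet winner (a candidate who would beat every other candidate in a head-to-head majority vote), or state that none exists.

Ben

Head-to-head results (3 voters total):
Ben vs Ana: Ben wins 3–0.
Ben vs Dana: Ben wins 2–1.
Ben vs Fay: Ben wins 2–1.
Ana vs Dana: Dana wins 2–1.
Ana vs Fay: Ana wins 2–1.
Dana vs Fay: Fay wins 2–1.
Ben beats each rival — Ana (3–0), Dana (2–1), Fay (2–1) — so Ben is the Condorcet winner.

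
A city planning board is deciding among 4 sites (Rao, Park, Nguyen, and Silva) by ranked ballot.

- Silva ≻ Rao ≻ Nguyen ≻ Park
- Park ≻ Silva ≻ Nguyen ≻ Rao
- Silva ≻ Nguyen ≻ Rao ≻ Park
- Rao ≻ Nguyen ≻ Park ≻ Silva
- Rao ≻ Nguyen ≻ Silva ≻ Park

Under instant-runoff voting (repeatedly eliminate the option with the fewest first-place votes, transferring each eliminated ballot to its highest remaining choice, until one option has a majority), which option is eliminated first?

Nguyen

Round 1: Rao 2, Silva 2, Park 1, Nguyen 0. Nguyen has the fewest and is eliminated.
Round 2: Rao 2, Silva 2, Park 1. Park has the fewest and is eliminated.
Round 3: Silva 3, Rao 2. Silva has a majority.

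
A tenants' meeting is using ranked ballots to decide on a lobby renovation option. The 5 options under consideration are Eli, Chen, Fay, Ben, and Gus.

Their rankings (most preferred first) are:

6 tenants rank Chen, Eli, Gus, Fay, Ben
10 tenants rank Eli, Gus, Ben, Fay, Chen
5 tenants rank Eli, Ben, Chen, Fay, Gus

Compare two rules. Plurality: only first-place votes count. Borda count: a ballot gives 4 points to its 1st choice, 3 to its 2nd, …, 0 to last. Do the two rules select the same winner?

Plurality first-place counts: Eli 15, Chen 6, Fay 0, Ben 0, Gus 0 → Eli.
Borda totals: Eli 78, Chen 34, Fay 21, Ben 35, Gus 42 → Eli.
The two rules agree on Eli.

Yes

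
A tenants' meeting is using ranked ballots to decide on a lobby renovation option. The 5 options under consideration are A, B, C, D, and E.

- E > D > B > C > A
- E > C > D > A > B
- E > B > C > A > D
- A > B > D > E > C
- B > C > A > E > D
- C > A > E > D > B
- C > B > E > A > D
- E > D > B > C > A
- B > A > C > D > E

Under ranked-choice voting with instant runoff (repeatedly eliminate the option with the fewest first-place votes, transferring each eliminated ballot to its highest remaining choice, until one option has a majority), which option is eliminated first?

Round 1: E 4, B 2, C 2, A 1, D 0. D has the fewest and is eliminated.
Round 2: E 4, B 2, C 2, A 1. A has the fewest and is eliminated.
Round 3: E 4, B 3, C 2. C has the fewest and is eliminated.
Round 4: E 5, B 4. E has a majority.

D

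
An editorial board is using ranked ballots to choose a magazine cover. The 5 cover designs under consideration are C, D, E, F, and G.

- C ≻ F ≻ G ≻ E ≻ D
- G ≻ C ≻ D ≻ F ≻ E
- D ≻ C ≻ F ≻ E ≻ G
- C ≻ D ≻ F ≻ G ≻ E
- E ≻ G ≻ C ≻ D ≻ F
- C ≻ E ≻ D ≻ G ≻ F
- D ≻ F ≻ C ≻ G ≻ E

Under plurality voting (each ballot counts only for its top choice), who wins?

First-place vote totals:
  C: 3
  D: 2
  E: 1
  F: 0
  G: 1
C has the most first-place votes.

C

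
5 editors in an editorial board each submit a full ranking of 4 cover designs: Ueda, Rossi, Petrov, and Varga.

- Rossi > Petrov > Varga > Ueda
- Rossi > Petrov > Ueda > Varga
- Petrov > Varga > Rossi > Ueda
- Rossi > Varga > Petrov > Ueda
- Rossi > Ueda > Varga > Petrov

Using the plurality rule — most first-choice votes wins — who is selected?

Rossi

First-place vote totals:
  Ueda: 0
  Rossi: 4
  Petrov: 1
  Varga: 0
Rossi has the most first-place votes.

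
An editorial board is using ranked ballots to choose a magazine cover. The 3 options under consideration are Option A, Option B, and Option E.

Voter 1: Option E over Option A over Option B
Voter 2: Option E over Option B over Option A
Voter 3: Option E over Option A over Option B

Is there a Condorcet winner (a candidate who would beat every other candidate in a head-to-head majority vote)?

Head-to-head results (3 voters total):
Option A vs Option B: Option A wins 2–1.
Option A vs Option E: Option E wins 3–0.
Option B vs Option E: Option E wins 3–0.
Option E beats each rival — Option A (3–0), Option B (3–0) — so Option E is the Condorcet winner.

Yes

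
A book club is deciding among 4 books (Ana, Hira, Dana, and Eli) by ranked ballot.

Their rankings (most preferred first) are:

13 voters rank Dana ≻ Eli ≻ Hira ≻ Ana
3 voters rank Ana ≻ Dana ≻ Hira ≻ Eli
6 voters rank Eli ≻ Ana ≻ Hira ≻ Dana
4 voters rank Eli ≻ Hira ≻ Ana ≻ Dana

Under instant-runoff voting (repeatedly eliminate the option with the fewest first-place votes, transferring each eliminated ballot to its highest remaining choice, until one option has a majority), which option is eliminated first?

Round 1: Dana 13, Eli 10, Ana 3, Hira 0. Hira has the fewest and is eliminated.
Round 2: Dana 13, Eli 10, Ana 3. Ana has the fewest and is eliminated.
Round 3: Dana 16, Eli 10. Dana has a majority.

Hira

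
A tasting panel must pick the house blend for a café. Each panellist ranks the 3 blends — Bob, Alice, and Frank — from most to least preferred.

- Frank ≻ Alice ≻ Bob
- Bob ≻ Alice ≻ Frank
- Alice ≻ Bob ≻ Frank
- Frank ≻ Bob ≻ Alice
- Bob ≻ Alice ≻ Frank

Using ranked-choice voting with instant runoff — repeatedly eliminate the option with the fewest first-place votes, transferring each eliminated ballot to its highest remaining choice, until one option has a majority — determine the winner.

Round 1: Bob 2, Frank 2, Alice 1. Alice has the fewest and is eliminated.
Round 2: Bob 3, Frank 2. Bob has a majority.

Bob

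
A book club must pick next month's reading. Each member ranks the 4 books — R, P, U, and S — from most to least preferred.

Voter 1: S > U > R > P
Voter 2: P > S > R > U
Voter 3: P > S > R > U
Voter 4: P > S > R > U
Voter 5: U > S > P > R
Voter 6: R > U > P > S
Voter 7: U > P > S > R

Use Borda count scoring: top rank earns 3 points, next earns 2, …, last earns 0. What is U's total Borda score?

Borda scores:
  R: 1 + 1 + 1 + 1 + 0 + 3 + 0 = 7
  P: 0 + 3 + 3 + 3 + 1 + 1 + 2 = 13
  U: 2 + 0 + 0 + 0 + 3 + 2 + 3 = 10
  S: 3 + 2 + 2 + 2 + 2 + 0 + 1 = 12

10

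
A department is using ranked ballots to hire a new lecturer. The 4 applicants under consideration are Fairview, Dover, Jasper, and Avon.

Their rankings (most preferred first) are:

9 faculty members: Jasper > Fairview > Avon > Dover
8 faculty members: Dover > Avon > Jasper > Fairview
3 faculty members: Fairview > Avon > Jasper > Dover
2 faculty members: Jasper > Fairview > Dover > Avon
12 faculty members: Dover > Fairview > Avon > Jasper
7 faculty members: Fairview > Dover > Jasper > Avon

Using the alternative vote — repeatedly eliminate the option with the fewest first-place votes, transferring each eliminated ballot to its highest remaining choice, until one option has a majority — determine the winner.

Dover

Round 1: Dover 20, Jasper 11, Fairview 10, Avon 0. Avon has the fewest and is eliminated.
Round 2: Dover 20, Jasper 11, Fairview 10. Fairview has the fewest and is eliminated.
Round 3: Dover 27, Jasper 14. Dover has a majority.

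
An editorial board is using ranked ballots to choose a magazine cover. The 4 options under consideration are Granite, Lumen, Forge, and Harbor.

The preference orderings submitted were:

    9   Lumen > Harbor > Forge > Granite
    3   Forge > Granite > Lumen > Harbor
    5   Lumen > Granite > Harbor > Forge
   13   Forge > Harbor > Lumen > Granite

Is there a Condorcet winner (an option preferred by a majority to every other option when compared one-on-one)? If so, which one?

Head-to-head results (30 voters total):
Granite vs Lumen: Lumen wins 27–3.
Granite vs Forge: Forge wins 25–5.
Granite vs Harbor: Harbor wins 22–8.
Lumen vs Forge: Forge wins 16–14.
Lumen vs Harbor: Lumen wins 17–13.
Forge vs Harbor: Forge wins 16–14.
Forge beats each rival — Granite (25–5), Lumen (16–14), Harbor (16–14) — so Forge is the Condorcet winner.

Forge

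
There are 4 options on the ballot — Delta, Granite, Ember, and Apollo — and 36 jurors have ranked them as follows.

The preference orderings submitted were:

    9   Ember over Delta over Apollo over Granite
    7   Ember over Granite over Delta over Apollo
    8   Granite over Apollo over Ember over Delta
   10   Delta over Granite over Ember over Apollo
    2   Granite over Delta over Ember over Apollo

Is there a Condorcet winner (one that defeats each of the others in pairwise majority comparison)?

No

Head-to-head results (36 voters total):
Delta vs Granite: Delta wins 19–17.
Delta vs Ember: Ember wins 24–12.
Delta vs Apollo: Delta wins 28–8.
Granite vs Ember: Granite wins 20–16.
Granite vs Apollo: Granite wins 27–9.
Ember vs Apollo: Ember wins 28–8.
No candidate beats all others: Delta beats Granite beats Ember beats Delta, a majority cycle.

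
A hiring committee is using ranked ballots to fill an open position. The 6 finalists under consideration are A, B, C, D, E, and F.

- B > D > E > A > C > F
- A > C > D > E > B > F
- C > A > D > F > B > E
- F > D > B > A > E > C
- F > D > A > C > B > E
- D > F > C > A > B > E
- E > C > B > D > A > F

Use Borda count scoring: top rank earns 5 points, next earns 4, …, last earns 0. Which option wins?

D

Borda scores:
  A: 2 + 5 + 4 + 2 + 3 + 2 + 1 = 19
  B: 5 + 1 + 1 + 3 + 1 + 1 + 3 = 15
  C: 1 + 4 + 5 + 0 + 2 + 3 + 4 = 19
  D: 4 + 3 + 3 + 4 + 4 + 5 + 2 = 25
  E: 3 + 2 + 0 + 1 + 0 + 0 + 5 = 11
  F: 0 + 0 + 2 + 5 + 5 + 4 + 0 = 16
D has the highest total.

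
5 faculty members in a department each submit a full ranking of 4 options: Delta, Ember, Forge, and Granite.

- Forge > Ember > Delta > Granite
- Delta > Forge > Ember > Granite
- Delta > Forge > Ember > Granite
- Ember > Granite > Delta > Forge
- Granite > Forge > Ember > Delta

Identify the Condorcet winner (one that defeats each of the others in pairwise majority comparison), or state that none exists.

There is no Condorcet winner

Head-to-head results (5 voters total):
Delta vs Ember: Ember wins 3–2.
Delta vs Forge: Delta wins 3–2.
Delta vs Granite: Delta wins 3–2.
Ember vs Forge: Forge wins 4–1.
Ember vs Granite: Ember wins 4–1.
Forge vs Granite: Forge wins 3–2.
No candidate beats all others: Delta beats Forge beats Ember beats Delta, a majority cycle.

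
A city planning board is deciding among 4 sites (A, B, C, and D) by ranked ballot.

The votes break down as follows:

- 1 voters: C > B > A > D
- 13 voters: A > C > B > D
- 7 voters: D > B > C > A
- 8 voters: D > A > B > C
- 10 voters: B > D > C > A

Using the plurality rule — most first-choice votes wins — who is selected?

D

First-place vote totals:
  A: 13
  B: 10
  C: 1
  D: 15
D has the most first-place votes.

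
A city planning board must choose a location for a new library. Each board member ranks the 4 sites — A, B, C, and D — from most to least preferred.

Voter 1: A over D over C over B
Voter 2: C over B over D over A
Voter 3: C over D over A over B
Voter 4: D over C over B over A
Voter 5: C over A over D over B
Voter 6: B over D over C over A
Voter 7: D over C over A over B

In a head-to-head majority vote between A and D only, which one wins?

D

Ballots ranking A above D: 2.
Ballots ranking D above A: 5.
D wins the head-to-head, 5–2.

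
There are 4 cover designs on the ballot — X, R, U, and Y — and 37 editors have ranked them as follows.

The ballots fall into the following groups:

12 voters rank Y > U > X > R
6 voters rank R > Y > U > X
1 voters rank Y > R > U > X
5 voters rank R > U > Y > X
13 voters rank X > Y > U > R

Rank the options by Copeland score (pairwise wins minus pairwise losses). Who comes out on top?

Y

Pairwise results:
  X vs R: X wins 25–12.
  X vs U: U wins 24–13.
  X vs Y: Y wins 24–13.
  R vs U: U wins 25–12.
  R vs Y: Y wins 26–11.
  U vs Y: Y wins 32–5.
Copeland scores (wins − losses):
  X: 1 − 2 = -1
  R: 0 − 3 = -3
  U: 2 − 1 = 1
  Y: 3 − 0 = 3
Y has the best Copeland score.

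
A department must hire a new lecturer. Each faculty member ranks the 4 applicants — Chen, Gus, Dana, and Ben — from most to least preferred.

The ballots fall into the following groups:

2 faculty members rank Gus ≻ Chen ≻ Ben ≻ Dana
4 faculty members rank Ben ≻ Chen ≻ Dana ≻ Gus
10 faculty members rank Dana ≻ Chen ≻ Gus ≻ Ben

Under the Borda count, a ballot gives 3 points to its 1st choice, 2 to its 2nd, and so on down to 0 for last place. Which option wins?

Dana

Borda scores:
  Chen: 2·2 + 4·2 + 10·2 = 32
  Gus: 2·3 + 4·0 + 10·1 = 16
  Dana: 2·0 + 4·1 + 10·3 = 34
  Ben: 2·1 + 4·3 + 10·0 = 14
Dana has the highest total.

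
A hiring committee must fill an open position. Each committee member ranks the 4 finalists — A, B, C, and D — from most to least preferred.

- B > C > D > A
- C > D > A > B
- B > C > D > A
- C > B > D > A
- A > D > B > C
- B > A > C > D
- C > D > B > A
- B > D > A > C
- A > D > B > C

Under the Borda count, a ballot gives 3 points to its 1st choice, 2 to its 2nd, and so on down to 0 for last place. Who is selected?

Borda scores:
  A: 0 + 1 + 0 + 0 + 3 + 2 + 0 + 1 + 3 = 10
  B: 3 + 0 + 3 + 2 + 1 + 3 + 1 + 3 + 1 = 17
  C: 2 + 3 + 2 + 3 + 0 + 1 + 3 + 0 + 0 = 14
  D: 1 + 2 + 1 + 1 + 2 + 0 + 2 + 2 + 2 = 13
B has the highest total.

B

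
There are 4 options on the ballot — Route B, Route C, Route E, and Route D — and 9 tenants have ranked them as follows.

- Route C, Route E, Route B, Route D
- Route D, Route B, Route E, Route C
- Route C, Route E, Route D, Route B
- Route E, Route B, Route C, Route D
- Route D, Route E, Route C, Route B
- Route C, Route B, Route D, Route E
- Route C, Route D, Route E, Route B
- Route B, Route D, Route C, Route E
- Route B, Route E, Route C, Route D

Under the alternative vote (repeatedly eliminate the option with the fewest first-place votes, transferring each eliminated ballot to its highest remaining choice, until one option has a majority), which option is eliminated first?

Round 1: Route C 4, Route B 2, Route D 2, Route E 1. Route E has the fewest and is eliminated.
Round 2: Route C 4, Route B 3, Route D 2. Route D has the fewest and is eliminated.
Round 3: Route C 5, Route B 4. Route C has a majority.

Route E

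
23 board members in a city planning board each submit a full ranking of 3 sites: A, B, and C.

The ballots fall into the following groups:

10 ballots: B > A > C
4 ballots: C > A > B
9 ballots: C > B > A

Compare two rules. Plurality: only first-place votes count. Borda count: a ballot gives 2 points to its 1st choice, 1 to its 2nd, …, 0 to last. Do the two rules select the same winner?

Plurality first-place counts: A 0, B 10, C 13 → C.
Borda totals: A 14, B 29, C 26 → B.
The two rules disagree: plurality picks C, Borda picks B.

No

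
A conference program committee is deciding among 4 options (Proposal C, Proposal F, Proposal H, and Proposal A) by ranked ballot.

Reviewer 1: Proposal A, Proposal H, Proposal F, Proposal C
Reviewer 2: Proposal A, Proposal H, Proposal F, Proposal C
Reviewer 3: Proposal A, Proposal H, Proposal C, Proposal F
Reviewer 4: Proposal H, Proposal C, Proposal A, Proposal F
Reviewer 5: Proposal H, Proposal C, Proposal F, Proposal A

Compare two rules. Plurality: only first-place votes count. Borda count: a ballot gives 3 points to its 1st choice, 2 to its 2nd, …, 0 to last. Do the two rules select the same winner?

Plurality first-place counts: Proposal C 0, Proposal F 0, Proposal H 2, Proposal A 3 → Proposal A.
Borda totals: Proposal C 5, Proposal F 3, Proposal H 12, Proposal A 10 → Proposal H.
The two rules disagree: plurality picks Proposal A, Borda picks Proposal H.

No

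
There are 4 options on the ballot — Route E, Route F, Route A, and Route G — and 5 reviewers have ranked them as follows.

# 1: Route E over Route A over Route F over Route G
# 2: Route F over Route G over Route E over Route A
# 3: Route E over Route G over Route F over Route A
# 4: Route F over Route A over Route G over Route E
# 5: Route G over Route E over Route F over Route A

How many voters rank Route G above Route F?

Ballots ranking Route G above Route F: 2.
Ballots ranking Route F above Route G: 3.
So 2 of 5 voters prefer Route G to Route F.

2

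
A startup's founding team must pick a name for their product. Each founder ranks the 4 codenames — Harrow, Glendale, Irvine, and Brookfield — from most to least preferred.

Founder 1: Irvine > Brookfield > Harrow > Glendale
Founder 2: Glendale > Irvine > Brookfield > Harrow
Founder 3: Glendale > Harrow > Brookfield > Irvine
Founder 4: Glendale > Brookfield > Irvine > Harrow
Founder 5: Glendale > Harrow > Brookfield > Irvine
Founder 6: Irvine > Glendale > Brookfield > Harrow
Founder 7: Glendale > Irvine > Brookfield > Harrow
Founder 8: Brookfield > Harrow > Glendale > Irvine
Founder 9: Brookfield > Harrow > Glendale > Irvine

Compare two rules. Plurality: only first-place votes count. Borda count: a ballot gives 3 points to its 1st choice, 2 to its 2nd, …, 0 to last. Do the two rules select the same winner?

Yes

Plurality first-place counts: Harrow 0, Glendale 5, Irvine 2, Brookfield 2 → Glendale.
Borda totals: Harrow 9, Glendale 19, Irvine 11, Brookfield 15 → Glendale.
The two rules agree on Glendale.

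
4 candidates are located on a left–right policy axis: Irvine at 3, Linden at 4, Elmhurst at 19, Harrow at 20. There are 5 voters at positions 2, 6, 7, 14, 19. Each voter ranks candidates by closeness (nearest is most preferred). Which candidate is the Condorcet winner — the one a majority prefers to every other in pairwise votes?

With single-peaked preferences on a line, the Condorcet winner is the candidate closest to the median voter.
The median voter (position 7) is closest to Linden at 4.
Check: Linden vs Elmhurst — voters closer to Linden: 3 of 5.

Linden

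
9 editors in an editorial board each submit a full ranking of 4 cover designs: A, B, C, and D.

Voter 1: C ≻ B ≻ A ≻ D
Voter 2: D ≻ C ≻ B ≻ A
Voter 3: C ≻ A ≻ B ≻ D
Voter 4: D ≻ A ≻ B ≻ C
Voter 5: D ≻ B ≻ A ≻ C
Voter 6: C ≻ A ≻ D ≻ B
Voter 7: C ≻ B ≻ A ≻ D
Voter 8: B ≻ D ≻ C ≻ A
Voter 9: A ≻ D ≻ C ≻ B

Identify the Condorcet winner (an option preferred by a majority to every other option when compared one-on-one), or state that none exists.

Head-to-head results (9 voters total):
A vs B: B wins 5–4.
A vs C: C wins 6–3.
A vs D: A wins 5–4.
B vs C: C wins 6–3.
B vs D: D wins 5–4.
C vs D: D wins 5–4.
No candidate beats all others: A beats D beats B beats A, a majority cycle.

None — there is no Condorcet winner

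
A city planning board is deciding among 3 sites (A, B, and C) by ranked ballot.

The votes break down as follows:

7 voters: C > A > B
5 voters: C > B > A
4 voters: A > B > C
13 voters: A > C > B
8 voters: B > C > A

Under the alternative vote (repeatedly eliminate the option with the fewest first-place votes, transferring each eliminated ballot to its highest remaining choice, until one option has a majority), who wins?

C

Round 1: A 17, C 12, B 8. B has the fewest and is eliminated.
Round 2: C 20, A 17. C has a majority.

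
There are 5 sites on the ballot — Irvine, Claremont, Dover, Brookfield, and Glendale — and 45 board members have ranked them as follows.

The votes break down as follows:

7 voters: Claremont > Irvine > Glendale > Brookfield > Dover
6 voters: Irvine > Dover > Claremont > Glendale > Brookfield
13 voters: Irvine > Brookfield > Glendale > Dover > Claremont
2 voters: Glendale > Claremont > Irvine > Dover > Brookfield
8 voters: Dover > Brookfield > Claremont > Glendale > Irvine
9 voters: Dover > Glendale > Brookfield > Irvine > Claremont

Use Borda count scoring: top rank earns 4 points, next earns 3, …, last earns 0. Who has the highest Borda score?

Borda scores:
  Irvine: 7·3 + 6·4 + 13·4 + 2·2 + 8·0 + 9·1 = 110
  Claremont: 7·4 + 6·2 + 13·0 + 2·3 + 8·2 + 9·0 = 62
  Dover: 7·0 + 6·3 + 13·1 + 2·1 + 8·4 + 9·4 = 101
  Brookfield: 7·1 + 6·0 + 13·3 + 2·0 + 8·3 + 9·2 = 88
  Glendale: 7·2 + 6·1 + 13·2 + 2·4 + 8·1 + 9·3 = 89
Irvine has the highest total.

Irvine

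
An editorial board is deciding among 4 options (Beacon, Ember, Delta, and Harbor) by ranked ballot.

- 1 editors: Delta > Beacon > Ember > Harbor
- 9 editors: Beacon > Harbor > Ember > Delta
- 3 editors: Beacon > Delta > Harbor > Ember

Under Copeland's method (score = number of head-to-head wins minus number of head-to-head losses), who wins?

Pairwise results:
  Beacon vs Ember: Beacon wins 13–0.
  Beacon vs Delta: Beacon wins 12–1.
  Beacon vs Harbor: Beacon wins 13–0.
  Ember vs Delta: Ember wins 9–4.
  Ember vs Harbor: Harbor wins 12–1.
  Delta vs Harbor: Harbor wins 9–4.
Copeland scores (wins − losses):
  Beacon: 3 − 0 = 3
  Ember: 1 − 2 = -1
  Delta: 0 − 3 = -3
  Harbor: 2 − 1 = 1
Beacon has the best Copeland score.

Beacon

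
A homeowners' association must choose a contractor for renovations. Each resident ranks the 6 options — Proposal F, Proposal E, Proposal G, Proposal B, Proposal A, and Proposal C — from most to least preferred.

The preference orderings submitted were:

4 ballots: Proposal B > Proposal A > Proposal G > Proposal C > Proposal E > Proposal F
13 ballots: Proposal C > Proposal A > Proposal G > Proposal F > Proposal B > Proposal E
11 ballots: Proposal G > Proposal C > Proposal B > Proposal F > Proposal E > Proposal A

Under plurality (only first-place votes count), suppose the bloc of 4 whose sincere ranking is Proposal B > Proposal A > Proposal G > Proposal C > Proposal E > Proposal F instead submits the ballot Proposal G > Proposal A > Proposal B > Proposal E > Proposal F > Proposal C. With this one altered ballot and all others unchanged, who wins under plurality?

First-place totals with the altered ballot: Proposal F 0, Proposal E 0, Proposal G 15, Proposal B 0, Proposal A 0, Proposal C 13.
The switch changes the winner from Proposal C to Proposal G.

Proposal G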